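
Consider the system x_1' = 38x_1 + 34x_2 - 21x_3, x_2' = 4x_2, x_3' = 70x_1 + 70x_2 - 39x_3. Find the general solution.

Coefficient matrix A = [[38, 34, -21], [0, 4, 0], [70, 70, -39]].
det(A - λI) = 0 gives eigenvalues λ = -4, 4, 3.
For λ=-4: eigenvector (1,0,2).
For λ=4: eigenvector (-1,1,0).
For λ=3: eigenvector (-3,0,-5).
General solution: c_1e^(-4t)(1,0,2) + c_2e^(4t)(-1,1,0) + c_3e^(3t)(-3,0,-5).

x_1(t) = c_1e^(-4t) - c_2e^(4t) - 3c_3e^(3t), x_2(t) = c_2e^(4t), x_3(t) = 2c_1e^(-4t) - 5c_3e^(3t)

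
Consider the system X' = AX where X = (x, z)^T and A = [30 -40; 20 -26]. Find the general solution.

Coefficient matrix A = [[30, -40], [20, -26]].
Characteristic polynomial det(A - λI) = λ^2 - 4λ + 20 = 0.
Eigenvalues λ = 2 ± 4i (complex conjugate pair).
For λ=2+4i: an eigenvector is (3,2) - i(1,1) = (3 - i, 2 - i).
A real fundamental pair from Re and Im of e^((2+4i)t)v: X_1 = e^(2t)(cos(4t)·(3,2) + sin(4t)·(1,1)), X_2 = e^(2t)(sin(4t)·(3,2) - cos(4t)·(1,1)).
General solution: C_1X_1 + C_2X_2.

x(t) = C_1e^(2t)sin(4t) + 3C_1e^(2t)cos(4t) + 3C_2e^(2t)sin(4t) - C_2e^(2t)cos(4t), z(t) = C_1e^(2t)sin(4t) + 2C_1e^(2t)cos(4t) + 2C_2e^(2t)sin(4t) - C_2e^(2t)cos(4t)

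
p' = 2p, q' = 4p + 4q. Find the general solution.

Coefficient matrix A = [[2, 0], [4, 4]].
Characteristic polynomial det(A - λI) = λ^2 - 6λ + 8 = 0.
Eigenvalues λ = 4, 2.
For λ=4: (A-λI) row 1 is [-2, 0], so an eigenvector is (0, -1).
For λ=2: (A-λI) row 2 is [4, 2], so an eigenvector is (-1, 2).
General solution: c_1e^(4t)(0,-1) + c_2e^(2t)(-1,2).

p(t) = -c_2e^(2t), q(t) = -c_1e^(4t) + 2c_2e^(2t)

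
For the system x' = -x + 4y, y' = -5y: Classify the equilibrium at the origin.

A = [[-1,4],[0,-5]]; det(A-λI) = λ^2 + 6λ + 5.
λ = -5, -1: both negative.

stable node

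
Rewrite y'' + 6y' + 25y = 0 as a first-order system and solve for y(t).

Let x_1 = y, x_2 = y'. Then x_1' = x_2 and x_2' = -25x_1 - 6x_2.
A = [[0,1],[-25,-6]]; det(A-λI) = λ^2 + 6λ + 25.
Eigenvalues λ = -3 ± 4i.

y(t) = C_1e^(-3t)cos(4t) + C_2e^(-3t)sin(4t)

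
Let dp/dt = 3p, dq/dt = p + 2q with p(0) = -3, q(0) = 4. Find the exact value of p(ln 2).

-24

A = [[3,0],[1,2]]; eigenvalues λ = 2, 3.
Eigenvectors: (0,1) for λ=2, (-1,-1) for λ=3.
From the initial condition, c_1 = 7, c_2 = 3.
p(ln 2) = (7)(2^2)(0) + (3)(2^3)(-1) = -24.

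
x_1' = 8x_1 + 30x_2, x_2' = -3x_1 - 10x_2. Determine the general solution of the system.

x_1(t) = -K_1e^(-t)sin(3t) + 3K_1e^(-t)cos(3t) + 3K_2e^(-t)sin(3t) + K_2e^(-t)cos(3t), x_2(t) = -K_1e^(-t)cos(3t) - K_2e^(-t)sin(3t)

Coefficient matrix A = [[8, 30], [-3, -10]].
Characteristic polynomial det(A - λI) = λ^2 + 2λ + 10 = 0.
Eigenvalues λ = -1 ± 3i (complex conjugate pair).
For λ=-1+3i: an eigenvector is (3,-1) - i(-1,0) = (3 + i, -1).
A real fundamental pair from Re and Im of e^((-1+3i)t)v: X_1 = e^(-t)(cos(3t)·(3,-1) + sin(3t)·(-1,0)), X_2 = e^(-t)(sin(3t)·(3,-1) - cos(3t)·(-1,0)).
General solution: K_1X_1 + K_2X_2.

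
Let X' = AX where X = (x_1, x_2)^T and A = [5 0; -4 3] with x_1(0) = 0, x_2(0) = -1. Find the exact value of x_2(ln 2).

-8

A = [[5,0],[-4,3]]; eigenvalues λ = 5, 3.
Eigenvectors: (1,-2) for λ=5, (0,-1) for λ=3.
From the initial condition, c_1 = 0, c_2 = 1.
x_2(ln 2) = (0)(2^5)(-2) + (1)(2^3)(-1) = -8.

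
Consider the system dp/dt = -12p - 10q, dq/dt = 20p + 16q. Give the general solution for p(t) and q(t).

Coefficient matrix A = [[-12, -10], [20, 16]].
Characteristic polynomial det(A - λI) = λ^2 - 4λ + 8 = 0.
Eigenvalues λ = 2 ± 2i (complex conjugate pair).
For λ=2+2i: an eigenvector is (-2,3) - i(-1,1) = (-2 + i, 3 - i).
A real fundamental pair from Re and Im of e^((2+2i)t)v: X_1 = e^(2t)(cos(2t)·(-2,3) + sin(2t)·(-1,1)), X_2 = e^(2t)(sin(2t)·(-2,3) - cos(2t)·(-1,1)).
General solution: K_1X_1 + K_2X_2.

p(t) = -K_1e^(2t)sin(2t) - 2K_1e^(2t)cos(2t) - 2K_2e^(2t)sin(2t) + K_2e^(2t)cos(2t), q(t) = K_1e^(2t)sin(2t) + 3K_1e^(2t)cos(2t) + 3K_2e^(2t)sin(2t) - K_2e^(2t)cos(2t)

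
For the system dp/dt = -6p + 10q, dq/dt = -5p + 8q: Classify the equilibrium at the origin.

A = [[-6,10],[-5,8]]; det(A-λI) = λ^2 - 2λ + 2.
λ = 1 ± i: positive real part.

unstable spiral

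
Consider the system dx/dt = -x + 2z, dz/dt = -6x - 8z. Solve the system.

x(t) = -2C_1e^(-4t) + C_2e^(-5t), z(t) = 3C_1e^(-4t) - 2C_2e^(-5t)

Coefficient matrix A = [[-1, 2], [-6, -8]].
Characteristic polynomial det(A - λI) = λ^2 + 9λ + 20 = 0.
Eigenvalues λ = -4, -5.
For λ=-4: (A-λI) row 1 is [3, 2], so an eigenvector is (-2, 3).
For λ=-5: (A-λI) row 1 is [4, 2], so an eigenvector is (1, -2).
General solution: C_1e^(-4t)(-2,3) + C_2e^(-5t)(1,-2).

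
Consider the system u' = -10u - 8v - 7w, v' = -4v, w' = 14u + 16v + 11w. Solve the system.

Coefficient matrix A = [[-10, -8, -7], [0, -4, 0], [14, 16, 11]].
det(A - λI) = 0 gives eigenvalues λ = 4, -4, -3.
For λ=4: eigenvector (1,0,-2).
For λ=-4: eigenvector (1,1,-2).
For λ=-3: eigenvector (1,0,-1).
General solution: C_1e^(4t)(1,0,-2) + C_2e^(-4t)(1,1,-2) + C_3e^(-3t)(1,0,-1).

u(t) = C_1e^(4t) + C_2e^(-4t) + C_3e^(-3t), v(t) = C_2e^(-4t), w(t) = -2C_1e^(4t) - 2C_2e^(-4t) - C_3e^(-3t)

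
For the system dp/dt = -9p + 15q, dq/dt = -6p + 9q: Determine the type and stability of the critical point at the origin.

A = [[-9,15],[-6,9]]; det(A-λI) = λ^2 + 9.
λ = 0 ± 3i: zero real part.

center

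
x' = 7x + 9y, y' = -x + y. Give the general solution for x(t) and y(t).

Coefficient matrix A = [[7, 9], [-1, 1]].
Characteristic polynomial det(A - λI) = λ^2 - 8λ + 16 = 0.
Single eigenvalue λ = 4 with algebraic multiplicity 2.
Eigenvector v = (-3,1); generalized eigenvector w with (A-λI)w=v is (2,-1).
General solution: e^(4t)[C_1·v + C_2·(t·v + w)].

x(t) = -3C_1e^(4t) - 3C_2te^(4t) + 2C_2e^(4t), y(t) = C_1e^(4t) + C_2te^(4t) - C_2e^(4t)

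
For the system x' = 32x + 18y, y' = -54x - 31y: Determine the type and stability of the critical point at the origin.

A = [[32,18],[-54,-31]]; det(A-λI) = λ^2 - λ - 20.
λ = 5, -4: opposite signs.

saddle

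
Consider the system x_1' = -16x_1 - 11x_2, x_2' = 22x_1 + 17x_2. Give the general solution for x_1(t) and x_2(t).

Coefficient matrix A = [[-16, -11], [22, 17]].
Characteristic polynomial det(A - λI) = λ^2 - λ - 30 = 0.
Eigenvalues λ = 6, -5.
For λ=6: (A-λI) row 1 is [-22, -11], so an eigenvector is (-1, 2).
For λ=-5: (A-λI) row 1 is [-11, -11], so an eigenvector is (1, -1).
General solution: C_1e^(6t)(-1,2) + C_2e^(-5t)(1,-1).

x_1(t) = -C_1e^(6t) + C_2e^(-5t), x_2(t) = 2C_1e^(6t) - C_2e^(-5t)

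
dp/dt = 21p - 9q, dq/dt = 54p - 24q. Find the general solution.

p(t) = C_1e^(3t) + C_2e^(-6t), q(t) = 2C_1e^(3t) + 3C_2e^(-6t)

Coefficient matrix A = [[21, -9], [54, -24]].
Characteristic polynomial det(A - λI) = λ^2 + 3λ - 18 = 0.
Eigenvalues λ = 3, -6.
For λ=3: (A-λI) row 1 is [18, -9], so an eigenvector is (1, 2).
For λ=-6: (A-λI) row 1 is [27, -9], so an eigenvector is (1, 3).
General solution: C_1e^(3t)(1,2) + C_2e^(-6t)(1,3).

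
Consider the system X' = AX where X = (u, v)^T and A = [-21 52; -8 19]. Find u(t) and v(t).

u(t) = -2K_1e^(-t)sin(4t) + 3K_1e^(-t)cos(4t) + 3K_2e^(-t)sin(4t) + 2K_2e^(-t)cos(4t), v(t) = -K_1e^(-t)sin(4t) + K_1e^(-t)cos(4t) + K_2e^(-t)sin(4t) + K_2e^(-t)cos(4t)

Coefficient matrix A = [[-21, 52], [-8, 19]].
Characteristic polynomial det(A - λI) = λ^2 + 2λ + 17 = 0.
Eigenvalues λ = -1 ± 4i (complex conjugate pair).
For λ=-1+4i: an eigenvector is (3,1) - i(-2,-1) = (3 + 2i, 1 + i).
A real fundamental pair from Re and Im of e^((-1+4i)t)v: X_1 = e^(-t)(cos(4t)·(3,1) + sin(4t)·(-2,-1)), X_2 = e^(-t)(sin(4t)·(3,1) - cos(4t)·(-2,-1)).
General solution: K_1X_1 + K_2X_2.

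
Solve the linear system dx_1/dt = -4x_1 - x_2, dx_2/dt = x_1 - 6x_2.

x_1(t) = K_1e^(-5t) + K_2te^(-5t), x_2(t) = K_1e^(-5t) + K_2te^(-5t) - K_2e^(-5t)

Coefficient matrix A = [[-4, -1], [1, -6]].
Characteristic polynomial det(A - λI) = λ^2 + 10λ + 25 = 0.
Single eigenvalue λ = -5 with algebraic multiplicity 2.
Eigenvector v = (1,1); generalized eigenvector w with (A-λI)w=v is (0,-1).
General solution: e^(-5t)[K_1·v + K_2·(t·v + w)].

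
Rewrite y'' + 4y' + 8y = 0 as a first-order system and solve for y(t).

y(t) = C_1e^(-2t)cos(2t) + C_2e^(-2t)sin(2t)

Let x_1 = y, x_2 = y'. Then x_1' = x_2 and x_2' = -8x_1 - 4x_2.
A = [[0,1],[-8,-4]]; det(A-λI) = λ^2 + 4λ + 8.
Eigenvalues λ = -2 ± 2i.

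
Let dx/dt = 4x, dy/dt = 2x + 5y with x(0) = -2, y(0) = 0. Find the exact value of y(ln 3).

-648

A = [[4,0],[2,5]]; eigenvalues λ = 4, 5.
Eigenvectors: (1,-2) for λ=4, (0,1) for λ=5.
From the initial condition, c_1 = -2, c_2 = -4.
y(ln 3) = (-2)(3^4)(-2) + (-4)(3^5)(1) = -648.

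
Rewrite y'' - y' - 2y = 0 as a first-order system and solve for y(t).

y(t) = K_1e^(2t) + K_2e^(-t)

Let x_1 = y, x_2 = y'. Then x_1' = x_2 and x_2' = 2x_1 + x_2.
A = [[0,1],[2,1]]; det(A-λI) = λ^2 - λ - 2.
Eigenvalues λ = 2, -1 with eigenvectors (1,2), (1,-1).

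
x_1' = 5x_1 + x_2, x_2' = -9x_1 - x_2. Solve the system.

x_1(t) = -K_1e^(2t) - K_2te^(2t) - K_2e^(2t), x_2(t) = 3K_1e^(2t) + 3K_2te^(2t) + 2K_2e^(2t)

Coefficient matrix A = [[5, 1], [-9, -1]].
Characteristic polynomial det(A - λI) = λ^2 - 4λ + 4 = 0.
Single eigenvalue λ = 2 with algebraic multiplicity 2.
Eigenvector v = (-1,3); generalized eigenvector w with (A-λI)w=v is (-1,2).
General solution: e^(2t)[K_1·v + K_2·(t·v + w)].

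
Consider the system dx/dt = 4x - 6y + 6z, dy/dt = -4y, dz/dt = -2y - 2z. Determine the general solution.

x(t) = C_1e^(4t) - C_2e^(-2t), y(t) = C_3e^(-4t), z(t) = C_2e^(-2t) + C_3e^(-4t)

Coefficient matrix A = [[4, -6, 6], [0, -4, 0], [0, -2, -2]].
det(A - λI) = 0 gives eigenvalues λ = 4, -2, -4.
For λ=4: eigenvector (1,0,0).
For λ=-2: eigenvector (-1,0,1).
For λ=-4: eigenvector (0,1,1).
General solution: C_1e^(4t)(1,0,0) + C_2e^(-2t)(-1,0,1) + C_3e^(-4t)(0,1,1).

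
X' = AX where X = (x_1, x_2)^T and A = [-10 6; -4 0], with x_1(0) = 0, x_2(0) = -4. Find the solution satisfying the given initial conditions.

x_1(t) = -12e^(-4t) + 12e^(-6t), x_2(t) = -12e^(-4t) + 8e^(-6t)

Coefficient matrix A = [[-10, 6], [-4, 0]].
Characteristic polynomial det(A - λI) = λ^2 + 10λ + 24 = 0.
Eigenvalues λ = -6, -4.
For λ=-6: (A-λI) row 1 is [-4, 6], so an eigenvector is (3, 2).
For λ=-4: (A-λI) row 1 is [-6, 6], so an eigenvector is (1, 1).
General solution: c_1e^(-6t)(3,2) + c_2e^(-4t)(1,1).
Applying x_1(0)=0, x_2(0)=-4 gives c_1=4, c_2=-12.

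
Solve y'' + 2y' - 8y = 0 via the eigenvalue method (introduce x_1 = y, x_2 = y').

Let x_1 = y, x_2 = y'. Then x_1' = x_2 and x_2' = 8x_1 - 2x_2.
A = [[0,1],[8,-2]]; det(A-λI) = λ^2 + 2λ - 8.
Eigenvalues λ = 2, -4 with eigenvectors (1,2), (1,-4).

y(t) = C_1e^(2t) + C_2e^(-4t)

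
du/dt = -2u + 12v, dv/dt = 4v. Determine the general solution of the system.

Coefficient matrix A = [[-2, 12], [0, 4]].
Characteristic polynomial det(A - λI) = λ^2 - 2λ - 8 = 0.
Eigenvalues λ = 4, -2.
For λ=4: (A-λI) row 1 is [-6, 12], so an eigenvector is (-2, -1).
For λ=-2: (A-λI) row 1 is [0, 12], so an eigenvector is (1, 0).
General solution: C_1e^(4t)(-2,-1) + C_2e^(-2t)(1,0).

u(t) = -2C_1e^(4t) + C_2e^(-2t), v(t) = -C_1e^(4t)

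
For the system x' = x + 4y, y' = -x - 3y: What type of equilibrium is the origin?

A = [[1,4],[-1,-3]]; det(A-λI) = λ^2 + 2λ + 1.
repeated λ = -1 with a single eigenvector.

stable improper node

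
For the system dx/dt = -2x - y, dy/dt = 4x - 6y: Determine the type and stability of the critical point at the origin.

A = [[-2,-1],[4,-6]]; det(A-λI) = λ^2 + 8λ + 16.
repeated λ = -4 with a single eigenvector.

stable improper node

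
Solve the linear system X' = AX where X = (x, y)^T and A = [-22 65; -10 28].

Coefficient matrix A = [[-22, 65], [-10, 28]].
Characteristic polynomial det(A - λI) = λ^2 - 6λ + 34 = 0.
Eigenvalues λ = 3 ± 5i (complex conjugate pair).
For λ=3+5i: an eigenvector is (-2,-1) - i(-3,-1) = (-2 + 3i, -1 + i).
A real fundamental pair from Re and Im of e^((3+5i)t)v: X_1 = e^(3t)(cos(5t)·(-2,-1) + sin(5t)·(-3,-1)), X_2 = e^(3t)(sin(5t)·(-2,-1) - cos(5t)·(-3,-1)).
General solution: c_1X_1 + c_2X_2.

x(t) = -3c_1e^(3t)sin(5t) - 2c_1e^(3t)cos(5t) - 2c_2e^(3t)sin(5t) + 3c_2e^(3t)cos(5t), y(t) = -c_1e^(3t)sin(5t) - c_1e^(3t)cos(5t) - c_2e^(3t)sin(5t) + c_2e^(3t)cos(5t)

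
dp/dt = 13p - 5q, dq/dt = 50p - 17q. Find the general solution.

Coefficient matrix A = [[13, -5], [50, -17]].
Characteristic polynomial det(A - λI) = λ^2 + 4λ + 29 = 0.
Eigenvalues λ = -2 ± 5i (complex conjugate pair).
For λ=-2+5i: an eigenvector is (-1,-3) - i(0,-1) = (-1, -3 + i).
A real fundamental pair from Re and Im of e^((-2+5i)t)v: X_1 = e^(-2t)(cos(5t)·(-1,-3) + sin(5t)·(0,-1)), X_2 = e^(-2t)(sin(5t)·(-1,-3) - cos(5t)·(0,-1)).
General solution: K_1X_1 + K_2X_2.

p(t) = -K_1e^(-2t)cos(5t) - K_2e^(-2t)sin(5t), q(t) = -K_1e^(-2t)sin(5t) - 3K_1e^(-2t)cos(5t) - 3K_2e^(-2t)sin(5t) + K_2e^(-2t)cos(5t)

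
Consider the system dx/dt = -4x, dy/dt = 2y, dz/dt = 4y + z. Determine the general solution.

x(t) = C_1e^(-4t), y(t) = C_2e^(2t), z(t) = 4C_2e^(2t) + C_3e^(t)

Coefficient matrix A = [[-4, 0, 0], [0, 2, 0], [0, 4, 1]].
det(A - λI) = 0 gives eigenvalues λ = -4, 2, 1.
For λ=-4: eigenvector (1,0,0).
For λ=2: eigenvector (0,1,4).
For λ=1: eigenvector (0,0,1).
General solution: C_1e^(-4t)(1,0,0) + C_2e^(2t)(0,1,4) + C_3e^(t)(0,0,1).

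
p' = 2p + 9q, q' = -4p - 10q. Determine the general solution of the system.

p(t) = -3c_1e^(-4t) - 3c_2te^(-4t) - 2c_2e^(-4t), q(t) = 2c_1e^(-4t) + 2c_2te^(-4t) + c_2e^(-4t)

Coefficient matrix A = [[2, 9], [-4, -10]].
Characteristic polynomial det(A - λI) = λ^2 + 8λ + 16 = 0.
Single eigenvalue λ = -4 with algebraic multiplicity 2.
Eigenvector v = (-3,2); generalized eigenvector w with (A-λI)w=v is (-2,1).
General solution: e^(-4t)[c_1·v + c_2·(t·v + w)].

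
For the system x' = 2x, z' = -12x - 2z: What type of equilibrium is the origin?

saddle

A = [[2,0],[-12,-2]]; det(A-λI) = λ^2 - 4.
λ = -2, 2: opposite signs.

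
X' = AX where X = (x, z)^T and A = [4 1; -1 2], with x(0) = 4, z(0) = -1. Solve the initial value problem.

x(t) = 3te^(3t) + 4e^(3t), z(t) = -3te^(3t) - e^(3t)

Coefficient matrix A = [[4, 1], [-1, 2]].
Characteristic polynomial det(A - λI) = λ^2 - 6λ + 9 = 0.
Single eigenvalue λ = 3 with algebraic multiplicity 2.
Eigenvector v = (1,-1); generalized eigenvector w with (A-λI)w=v is (3,-2).
General solution: e^(3t)[c_1·v + c_2·(t·v + w)].
Applying x(0)=4, z(0)=-1 gives c_1=-5, c_2=3.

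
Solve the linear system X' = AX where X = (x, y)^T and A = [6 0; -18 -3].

Coefficient matrix A = [[6, 0], [-18, -3]].
Characteristic polynomial det(A - λI) = λ^2 - 3λ - 18 = 0.
Eigenvalues λ = -3, 6.
For λ=-3: (A-λI) row 1 is [9, 0], so an eigenvector is (0, 1).
For λ=6: (A-λI) row 2 is [-18, -9], so an eigenvector is (-1, 2).
General solution: C_1e^(-3t)(0,1) + C_2e^(6t)(-1,2).

x(t) = -C_2e^(6t), y(t) = C_1e^(-3t) + 2C_2e^(6t)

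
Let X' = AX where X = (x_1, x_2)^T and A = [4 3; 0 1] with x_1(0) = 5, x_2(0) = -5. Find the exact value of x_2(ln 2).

A = [[4,3],[0,1]]; eigenvalues λ = 1, 4.
Eigenvectors: (-1,1) for λ=1, (-1,0) for λ=4.
From the initial condition, c_1 = -5, c_2 = 0.
x_2(ln 2) = (-5)(2^1)(1) + (0)(2^4)(0) = -10.

-10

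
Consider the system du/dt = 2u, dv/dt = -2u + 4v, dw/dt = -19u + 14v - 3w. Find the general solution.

Coefficient matrix A = [[2, 0, 0], [-2, 4, 0], [-19, 14, -3]].
det(A - λI) = 0 gives eigenvalues λ = 4, 2, -3.
For λ=4: eigenvector (0,1,2).
For λ=2: eigenvector (1,1,-1).
For λ=-3: eigenvector (0,0,1).
General solution: c_1e^(4t)(0,1,2) + c_2e^(2t)(1,1,-1) + c_3e^(-3t)(0,0,1).

u(t) = c_2e^(2t), v(t) = c_1e^(4t) + c_2e^(2t), w(t) = 2c_1e^(4t) - c_2e^(2t) + c_3e^(-3t)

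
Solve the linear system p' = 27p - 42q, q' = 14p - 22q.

p(t) = -2c_1e^(6t) - 3c_2e^(-t), q(t) = -c_1e^(6t) - 2c_2e^(-t)

Coefficient matrix A = [[27, -42], [14, -22]].
Characteristic polynomial det(A - λI) = λ^2 - 5λ - 6 = 0.
Eigenvalues λ = 6, -1.
For λ=6: (A-λI) row 1 is [21, -42], so an eigenvector is (-2, -1).
For λ=-1: (A-λI) row 1 is [28, -42], so an eigenvector is (-3, -2).
General solution: c_1e^(6t)(-2,-1) + c_2e^(-t)(-3,-2).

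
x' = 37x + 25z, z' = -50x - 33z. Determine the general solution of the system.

Coefficient matrix A = [[37, 25], [-50, -33]].
Characteristic polynomial det(A - λI) = λ^2 - 4λ + 29 = 0.
Eigenvalues λ = 2 ± 5i (complex conjugate pair).
For λ=2+5i: an eigenvector is (1,-1) - i(2,-3) = (1 - 2i, -1 + 3i).
A real fundamental pair from Re and Im of e^((2+5i)t)v: X_1 = e^(2t)(cos(5t)·(1,-1) + sin(5t)·(2,-3)), X_2 = e^(2t)(sin(5t)·(1,-1) - cos(5t)·(2,-3)).
General solution: c_1X_1 + c_2X_2.

x(t) = 2c_1e^(2t)sin(5t) + c_1e^(2t)cos(5t) + c_2e^(2t)sin(5t) - 2c_2e^(2t)cos(5t), z(t) = -3c_1e^(2t)sin(5t) - c_1e^(2t)cos(5t) - c_2e^(2t)sin(5t) + 3c_2e^(2t)cos(5t)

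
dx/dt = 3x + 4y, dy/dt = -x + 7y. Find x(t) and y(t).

x(t) = 2C_1e^(5t) + 2C_2te^(5t) - C_2e^(5t), y(t) = C_1e^(5t) + C_2te^(5t)

Coefficient matrix A = [[3, 4], [-1, 7]].
Characteristic polynomial det(A - λI) = λ^2 - 10λ + 25 = 0.
Single eigenvalue λ = 5 with algebraic multiplicity 2.
Eigenvector v = (2,1); generalized eigenvector w with (A-λI)w=v is (-1,0).
General solution: e^(5t)[C_1·v + C_2·(t·v + w)].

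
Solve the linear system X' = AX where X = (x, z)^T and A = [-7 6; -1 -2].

Coefficient matrix A = [[-7, 6], [-1, -2]].
Characteristic polynomial det(A - λI) = λ^2 + 9λ + 20 = 0.
Eigenvalues λ = -5, -4.
For λ=-5: (A-λI) row 1 is [-2, 6], so an eigenvector is (3, 1).
For λ=-4: (A-λI) row 1 is [-3, 6], so an eigenvector is (2, 1).
General solution: c_1e^(-5t)(3,1) + c_2e^(-4t)(2,1).

x(t) = 3c_1e^(-5t) + 2c_2e^(-4t), z(t) = c_1e^(-5t) + c_2e^(-4t)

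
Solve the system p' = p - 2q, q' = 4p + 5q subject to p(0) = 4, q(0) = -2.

Coefficient matrix A = [[1, -2], [4, 5]].
Characteristic polynomial det(A - λI) = λ^2 - 6λ + 13 = 0.
Eigenvalues λ = 3 ± 2i (complex conjugate pair).
For λ=3+2i: an eigenvector is (0,1) - i(-1,1) = (0 + i, 1 - i).
A real fundamental pair from Re and Im of e^((3+2i)t)v: X_1 = e^(3t)(cos(2t)·(0,1) + sin(2t)·(-1,1)), X_2 = e^(3t)(sin(2t)·(0,1) - cos(2t)·(-1,1)).
General solution: C_1X_1 + C_2X_2.
Applying p(0)=4, q(0)=-2 gives C_1=2, C_2=4.

p(t) = -2e^(3t)sin(2t) + 4e^(3t)cos(2t), q(t) = 6e^(3t)sin(2t) - 2e^(3t)cos(2t)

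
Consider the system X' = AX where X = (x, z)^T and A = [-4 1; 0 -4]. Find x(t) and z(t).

x(t) = C_1e^(-4t) + C_2te^(-4t) - 3C_2e^(-4t), z(t) = C_2e^(-4t)

Coefficient matrix A = [[-4, 1], [0, -4]].
Characteristic polynomial det(A - λI) = λ^2 + 8λ + 16 = 0.
Single eigenvalue λ = -4 with algebraic multiplicity 2.
Eigenvector v = (1,0); generalized eigenvector w with (A-λI)w=v is (-3,1).
General solution: e^(-4t)[C_1·v + C_2·(t·v + w)].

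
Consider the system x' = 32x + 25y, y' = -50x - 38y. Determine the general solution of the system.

Coefficient matrix A = [[32, 25], [-50, -38]].
Characteristic polynomial det(A - λI) = λ^2 + 6λ + 34 = 0.
Eigenvalues λ = -3 ± 5i (complex conjugate pair).
For λ=-3+5i: an eigenvector is (2,-3) - i(-1,1) = (2 + i, -3 - i).
A real fundamental pair from Re and Im of e^((-3+5i)t)v: X_1 = e^(-3t)(cos(5t)·(2,-3) + sin(5t)·(-1,1)), X_2 = e^(-3t)(sin(5t)·(2,-3) - cos(5t)·(-1,1)).
General solution: C_1X_1 + C_2X_2.

x(t) = -C_1e^(-3t)sin(5t) + 2C_1e^(-3t)cos(5t) + 2C_2e^(-3t)sin(5t) + C_2e^(-3t)cos(5t), y(t) = C_1e^(-3t)sin(5t) - 3C_1e^(-3t)cos(5t) - 3C_2e^(-3t)sin(5t) - C_2e^(-3t)cos(5t)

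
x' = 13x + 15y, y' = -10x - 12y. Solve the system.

Coefficient matrix A = [[13, 15], [-10, -12]].
Characteristic polynomial det(A - λI) = λ^2 - λ - 6 = 0.
Eigenvalues λ = 3, -2.
For λ=3: (A-λI) row 1 is [10, 15], so an eigenvector is (3, -2).
For λ=-2: (A-λI) row 1 is [15, 15], so an eigenvector is (-1, 1).
General solution: C_1e^(3t)(3,-2) + C_2e^(-2t)(-1,1).

x(t) = 3C_1e^(3t) - C_2e^(-2t), y(t) = -2C_1e^(3t) + C_2e^(-2t)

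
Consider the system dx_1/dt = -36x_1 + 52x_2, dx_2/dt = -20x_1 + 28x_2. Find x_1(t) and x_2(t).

Coefficient matrix A = [[-36, 52], [-20, 28]].
Characteristic polynomial det(A - λI) = λ^2 + 8λ + 32 = 0.
Eigenvalues λ = -4 ± 4i (complex conjugate pair).
For λ=-4+4i: an eigenvector is (3,2) - i(2,1) = (3 - 2i, 2 - i).
A real fundamental pair from Re and Im of e^((-4+4i)t)v: X_1 = e^(-4t)(cos(4t)·(3,2) + sin(4t)·(2,1)), X_2 = e^(-4t)(sin(4t)·(3,2) - cos(4t)·(2,1)).
General solution: C_1X_1 + C_2X_2.

x_1(t) = 2C_1e^(-4t)sin(4t) + 3C_1e^(-4t)cos(4t) + 3C_2e^(-4t)sin(4t) - 2C_2e^(-4t)cos(4t), x_2(t) = C_1e^(-4t)sin(4t) + 2C_1e^(-4t)cos(4t) + 2C_2e^(-4t)sin(4t) - C_2e^(-4t)cos(4t)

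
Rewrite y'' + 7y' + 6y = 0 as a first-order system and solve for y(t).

y(t) = C_1e^(-6t) + C_2e^(-t)

Let x_1 = y, x_2 = y'. Then x_1' = x_2 and x_2' = -6x_1 - 7x_2.
A = [[0,1],[-6,-7]]; det(A-λI) = λ^2 + 7λ + 6.
Eigenvalues λ = -6, -1 with eigenvectors (1,-6), (1,-1).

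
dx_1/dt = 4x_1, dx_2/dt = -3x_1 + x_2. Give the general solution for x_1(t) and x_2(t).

x_1(t) = -c_2e^(4t), x_2(t) = -c_1e^(t) + c_2e^(4t)

Coefficient matrix A = [[4, 0], [-3, 1]].
Characteristic polynomial det(A - λI) = λ^2 - 5λ + 4 = 0.
Eigenvalues λ = 1, 4.
For λ=1: (A-λI) row 1 is [3, 0], so an eigenvector is (0, -1).
For λ=4: (A-λI) row 2 is [-3, -3], so an eigenvector is (-1, 1).
General solution: c_1e^(t)(0,-1) + c_2e^(4t)(-1,1).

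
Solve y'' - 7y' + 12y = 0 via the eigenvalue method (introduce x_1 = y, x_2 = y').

Let x_1 = y, x_2 = y'. Then x_1' = x_2 and x_2' = -12x_1 + 7x_2.
A = [[0,1],[-12,7]]; det(A-λI) = λ^2 - 7λ + 12.
Eigenvalues λ = 3, 4 with eigenvectors (1,3), (1,4).

y(t) = K_1e^(3t) + K_2e^(4t)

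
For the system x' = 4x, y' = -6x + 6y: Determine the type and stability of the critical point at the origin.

unstable node

A = [[4,0],[-6,6]]; det(A-λI) = λ^2 - 10λ + 24.
λ = 6, 4: both positive.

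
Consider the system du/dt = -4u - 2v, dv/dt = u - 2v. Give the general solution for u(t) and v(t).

Coefficient matrix A = [[-4, -2], [1, -2]].
Characteristic polynomial det(A - λI) = λ^2 + 6λ + 10 = 0.
Eigenvalues λ = -3 ± i (complex conjugate pair).
For λ=-3+i: an eigenvector is (1,0) - i(-1,1) = (1 + i, 0 - i).
A real fundamental pair from Re and Im of e^((-3+i)t)v: X_1 = e^(-3t)(cos(t)·(1,0) + sin(t)·(-1,1)), X_2 = e^(-3t)(sin(t)·(1,0) - cos(t)·(-1,1)).
General solution: c_1X_1 + c_2X_2.

u(t) = -c_1e^(-3t)sin(t) + c_1e^(-3t)cos(t) + c_2e^(-3t)sin(t) + c_2e^(-3t)cos(t), v(t) = c_1e^(-3t)sin(t) - c_2e^(-3t)cos(t)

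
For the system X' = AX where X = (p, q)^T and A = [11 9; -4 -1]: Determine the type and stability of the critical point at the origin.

A = [[11,9],[-4,-1]]; det(A-λI) = λ^2 - 10λ + 25.
repeated λ = 5 with a single eigenvector.

unstable improper node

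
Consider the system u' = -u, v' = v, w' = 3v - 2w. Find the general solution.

u(t) = c_1e^(-t), v(t) = c_2e^(t), w(t) = c_2e^(t) + c_3e^(-2t)

Coefficient matrix A = [[-1, 0, 0], [0, 1, 0], [0, 3, -2]].
det(A - λI) = 0 gives eigenvalues λ = -1, 1, -2.
For λ=-1: eigenvector (1,0,0).
For λ=1: eigenvector (0,1,1).
For λ=-2: eigenvector (0,0,1).
General solution: c_1e^(-t)(1,0,0) + c_2e^(t)(0,1,1) + c_3e^(-2t)(0,0,1).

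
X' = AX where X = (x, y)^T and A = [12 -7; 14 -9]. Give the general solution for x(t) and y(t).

x(t) = -c_1e^(5t) + c_2e^(-2t), y(t) = -c_1e^(5t) + 2c_2e^(-2t)

Coefficient matrix A = [[12, -7], [14, -9]].
Characteristic polynomial det(A - λI) = λ^2 - 3λ - 10 = 0.
Eigenvalues λ = 5, -2.
For λ=5: (A-λI) row 1 is [7, -7], so an eigenvector is (-1, -1).
For λ=-2: (A-λI) row 1 is [14, -7], so an eigenvector is (1, 2).
General solution: c_1e^(5t)(-1,-1) + c_2e^(-2t)(1,2).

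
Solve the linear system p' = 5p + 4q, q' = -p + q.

p(t) = 2K_1e^(3t) + 2K_2te^(3t) + 3K_2e^(3t), q(t) = -K_1e^(3t) - K_2te^(3t) - K_2e^(3t)

Coefficient matrix A = [[5, 4], [-1, 1]].
Characteristic polynomial det(A - λI) = λ^2 - 6λ + 9 = 0.
Single eigenvalue λ = 3 with algebraic multiplicity 2.
Eigenvector v = (2,-1); generalized eigenvector w with (A-λI)w=v is (3,-1).
General solution: e^(3t)[K_1·v + K_2·(t·v + w)].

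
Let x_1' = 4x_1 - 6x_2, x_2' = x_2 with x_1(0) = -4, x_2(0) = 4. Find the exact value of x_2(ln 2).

8

A = [[4,-6],[0,1]]; eigenvalues λ = 4, 1.
Eigenvectors: (1,0) for λ=4, (2,1) for λ=1.
From the initial condition, c_1 = -12, c_2 = 4.
x_2(ln 2) = (-12)(2^4)(0) + (4)(2^1)(1) = 8.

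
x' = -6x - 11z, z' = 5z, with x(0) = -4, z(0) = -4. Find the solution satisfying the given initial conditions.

Coefficient matrix A = [[-6, -11], [0, 5]].
Characteristic polynomial det(A - λI) = λ^2 + λ - 30 = 0.
Eigenvalues λ = -6, 5.
For λ=-6: (A-λI) row 1 is [0, -11], so an eigenvector is (1, 0).
For λ=5: (A-λI) row 1 is [-11, -11], so an eigenvector is (1, -1).
General solution: C_1e^(-6t)(1,0) + C_2e^(5t)(1,-1).
Applying x(0)=-4, z(0)=-4 gives C_1=-8, C_2=4.

x(t) = 4e^(5t) - 8e^(-6t), z(t) = -4e^(5t)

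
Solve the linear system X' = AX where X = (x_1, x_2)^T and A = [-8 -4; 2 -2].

x_1(t) = -2c_1e^(-6t) + c_2e^(-4t), x_2(t) = c_1e^(-6t) - c_2e^(-4t)

Coefficient matrix A = [[-8, -4], [2, -2]].
Characteristic polynomial det(A - λI) = λ^2 + 10λ + 24 = 0.
Eigenvalues λ = -6, -4.
For λ=-6: (A-λI) row 1 is [-2, -4], so an eigenvector is (-2, 1).
For λ=-4: (A-λI) row 1 is [-4, -4], so an eigenvector is (1, -1).
General solution: c_1e^(-6t)(-2,1) + c_2e^(-4t)(1,-1).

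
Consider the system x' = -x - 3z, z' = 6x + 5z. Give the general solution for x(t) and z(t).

Coefficient matrix A = [[-1, -3], [6, 5]].
Characteristic polynomial det(A - λI) = λ^2 - 4λ + 13 = 0.
Eigenvalues λ = 2 ± 3i (complex conjugate pair).
For λ=2+3i: an eigenvector is (1,-1) - i(0,1) = (1, -1 - i).
A real fundamental pair from Re and Im of e^((2+3i)t)v: X_1 = e^(2t)(cos(3t)·(1,-1) + sin(3t)·(0,1)), X_2 = e^(2t)(sin(3t)·(1,-1) - cos(3t)·(0,1)).
General solution: C_1X_1 + C_2X_2.

x(t) = C_1e^(2t)cos(3t) + C_2e^(2t)sin(3t), z(t) = C_1e^(2t)sin(3t) - C_1e^(2t)cos(3t) - C_2e^(2t)sin(3t) - C_2e^(2t)cos(3t)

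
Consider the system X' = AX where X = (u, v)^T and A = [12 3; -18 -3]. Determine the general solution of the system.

u(t) = -C_1e^(6t) + C_2e^(3t), v(t) = 2C_1e^(6t) - 3C_2e^(3t)

Coefficient matrix A = [[12, 3], [-18, -3]].
Characteristic polynomial det(A - λI) = λ^2 - 9λ + 18 = 0.
Eigenvalues λ = 6, 3.
For λ=6: (A-λI) row 1 is [6, 3], so an eigenvector is (-1, 2).
For λ=3: (A-λI) row 1 is [9, 3], so an eigenvector is (1, -3).
General solution: C_1e^(6t)(-1,2) + C_2e^(3t)(1,-3).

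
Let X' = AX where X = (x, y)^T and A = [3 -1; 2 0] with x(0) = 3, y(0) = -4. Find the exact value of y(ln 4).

104

A = [[3,-1],[2,0]]; eigenvalues λ = 2, 1.
Eigenvectors: (1,1) for λ=2, (-1,-2) for λ=1.
From the initial condition, c_1 = 10, c_2 = 7.
y(ln 4) = (10)(4^2)(1) + (7)(4^1)(-2) = 104.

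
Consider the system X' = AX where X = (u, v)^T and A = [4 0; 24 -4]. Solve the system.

Coefficient matrix A = [[4, 0], [24, -4]].
Characteristic polynomial det(A - λI) = λ^2 - 16 = 0.
Eigenvalues λ = -4, 4.
For λ=-4: (A-λI) row 1 is [8, 0], so an eigenvector is (0, -1).
For λ=4: (A-λI) row 2 is [24, -8], so an eigenvector is (1, 3).
General solution: c_1e^(-4t)(0,-1) + c_2e^(4t)(1,3).

u(t) = c_2e^(4t), v(t) = -c_1e^(-4t) + 3c_2e^(4t)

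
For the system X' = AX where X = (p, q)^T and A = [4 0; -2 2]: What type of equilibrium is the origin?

unstable node

A = [[4,0],[-2,2]]; det(A-λI) = λ^2 - 6λ + 8.
λ = 4, 2: both positive.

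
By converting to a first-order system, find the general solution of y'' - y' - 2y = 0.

Let x_1 = y, x_2 = y'. Then x_1' = x_2 and x_2' = 2x_1 + x_2.
A = [[0,1],[2,1]]; det(A-λI) = λ^2 - λ - 2.
Eigenvalues λ = -1, 2 with eigenvectors (1,-1), (1,2).

y(t) = K_1e^(-t) + K_2e^(2t)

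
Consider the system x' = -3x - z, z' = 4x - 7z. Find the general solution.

Coefficient matrix A = [[-3, -1], [4, -7]].
Characteristic polynomial det(A - λI) = λ^2 + 10λ + 25 = 0.
Single eigenvalue λ = -5 with algebraic multiplicity 2.
Eigenvector v = (1,2); generalized eigenvector w with (A-λI)w=v is (-1,-3).
General solution: e^(-5t)[c_1·v + c_2·(t·v + w)].

x(t) = c_1e^(-5t) + c_2te^(-5t) - c_2e^(-5t), z(t) = 2c_1e^(-5t) + 2c_2te^(-5t) - 3c_2e^(-5t)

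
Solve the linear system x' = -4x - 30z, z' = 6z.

x(t) = -3C_1e^(6t) - C_2e^(-4t), z(t) = C_1e^(6t)

Coefficient matrix A = [[-4, -30], [0, 6]].
Characteristic polynomial det(A - λI) = λ^2 - 2λ - 24 = 0.
Eigenvalues λ = 6, -4.
For λ=6: (A-λI) row 1 is [-10, -30], so an eigenvector is (-3, 1).
For λ=-4: (A-λI) row 1 is [0, -30], so an eigenvector is (-1, 0).
General solution: C_1e^(6t)(-3,1) + C_2e^(-4t)(-1,0).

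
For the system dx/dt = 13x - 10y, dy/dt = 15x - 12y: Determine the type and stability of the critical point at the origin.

A = [[13,-10],[15,-12]]; det(A-λI) = λ^2 - λ - 6.
λ = -2, 3: opposite signs.

saddle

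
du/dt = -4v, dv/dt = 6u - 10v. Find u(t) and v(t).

u(t) = C_1e^(-4t) - 2C_2e^(-6t), v(t) = C_1e^(-4t) - 3C_2e^(-6t)

Coefficient matrix A = [[0, -4], [6, -10]].
Characteristic polynomial det(A - λI) = λ^2 + 10λ + 24 = 0.
Eigenvalues λ = -4, -6.
For λ=-4: (A-λI) row 1 is [4, -4], so an eigenvector is (1, 1).
For λ=-6: (A-λI) row 1 is [6, -4], so an eigenvector is (-2, -3).
General solution: C_1e^(-4t)(1,1) + C_2e^(-6t)(-2,-3).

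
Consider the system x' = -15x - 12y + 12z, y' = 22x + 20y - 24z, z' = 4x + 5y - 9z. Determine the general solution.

Coefficient matrix A = [[-15, -12, 12], [22, 20, -24], [4, 5, -9]].
det(A - λI) = 0 gives eigenvalues λ = 3, -3, -4.
For λ=3: eigenvector (-2,4,1).
For λ=-3: eigenvector (1,-2,-1).
For λ=-4: eigenvector (0,1,1).
General solution: C_1e^(3t)(-2,4,1) + C_2e^(-3t)(1,-2,-1) + C_3e^(-4t)(0,1,1).

x(t) = -2C_1e^(3t) + C_2e^(-3t), y(t) = 4C_1e^(3t) - 2C_2e^(-3t) + C_3e^(-4t), z(t) = C_1e^(3t) - C_2e^(-3t) + C_3e^(-4t)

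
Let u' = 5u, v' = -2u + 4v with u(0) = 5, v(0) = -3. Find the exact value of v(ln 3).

-1863

A = [[5,0],[-2,4]]; eigenvalues λ = 4, 5.
Eigenvectors: (0,-1) for λ=4, (1,-2) for λ=5.
From the initial condition, c_1 = -7, c_2 = 5.
v(ln 3) = (-7)(3^4)(-1) + (5)(3^5)(-2) = -1863.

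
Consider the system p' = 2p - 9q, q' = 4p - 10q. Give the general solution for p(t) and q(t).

Coefficient matrix A = [[2, -9], [4, -10]].
Characteristic polynomial det(A - λI) = λ^2 + 8λ + 16 = 0.
Single eigenvalue λ = -4 with algebraic multiplicity 2.
Eigenvector v = (3,2); generalized eigenvector w with (A-λI)w=v is (-1,-1).
General solution: e^(-4t)[K_1·v + K_2·(t·v + w)].

p(t) = 3K_1e^(-4t) + 3K_2te^(-4t) - K_2e^(-4t), q(t) = 2K_1e^(-4t) + 2K_2te^(-4t) - K_2e^(-4t)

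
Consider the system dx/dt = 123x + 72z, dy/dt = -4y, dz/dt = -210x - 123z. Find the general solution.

x(t) = 4c_1e^(-3t) + 3c_3e^(3t), y(t) = c_2e^(-4t), z(t) = -7c_1e^(-3t) - 5c_3e^(3t)

Coefficient matrix A = [[123, 0, 72], [0, -4, 0], [-210, 0, -123]].
det(A - λI) = 0 gives eigenvalues λ = -3, -4, 3.
For λ=-3: eigenvector (4,0,-7).
For λ=-4: eigenvector (0,1,0).
For λ=3: eigenvector (3,0,-5).
General solution: c_1e^(-3t)(4,0,-7) + c_2e^(-4t)(0,1,0) + c_3e^(3t)(3,0,-5).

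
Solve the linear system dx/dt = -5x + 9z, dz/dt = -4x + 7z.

Coefficient matrix A = [[-5, 9], [-4, 7]].
Characteristic polynomial det(A - λI) = λ^2 - 2λ + 1 = 0.
Single eigenvalue λ = 1 with algebraic multiplicity 2.
Eigenvector v = (3,2); generalized eigenvector w with (A-λI)w=v is (-2,-1).
General solution: e^(t)[C_1·v + C_2·(t·v + w)].

x(t) = 3C_1e^(t) + 3C_2te^(t) - 2C_2e^(t), z(t) = 2C_1e^(t) + 2C_2te^(t) - C_2e^(t)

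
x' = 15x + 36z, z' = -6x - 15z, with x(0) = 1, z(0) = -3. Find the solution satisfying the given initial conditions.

Coefficient matrix A = [[15, 36], [-6, -15]].
Characteristic polynomial det(A - λI) = λ^2 - 9 = 0.
Eigenvalues λ = 3, -3.
For λ=3: (A-λI) row 1 is [12, 36], so an eigenvector is (-3, 1).
For λ=-3: (A-λI) row 1 is [18, 36], so an eigenvector is (-2, 1).
General solution: C_1e^(3t)(-3,1) + C_2e^(-3t)(-2,1).
Applying x(0)=1, z(0)=-3 gives C_1=5, C_2=-8.

x(t) = -15e^(3t) + 16e^(-3t), z(t) = 5e^(3t) - 8e^(-3t)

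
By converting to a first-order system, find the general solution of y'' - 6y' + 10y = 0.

Let x_1 = y, x_2 = y'. Then x_1' = x_2 and x_2' = -10x_1 + 6x_2.
A = [[0,1],[-10,6]]; det(A-λI) = λ^2 - 6λ + 10.
Eigenvalues λ = 3 ± i.

y(t) = c_1e^(3t)cos(t) + c_2e^(3t)sin(t)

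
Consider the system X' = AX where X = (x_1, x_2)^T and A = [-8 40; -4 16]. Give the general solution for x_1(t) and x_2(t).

Coefficient matrix A = [[-8, 40], [-4, 16]].
Characteristic polynomial det(A - λI) = λ^2 - 8λ + 32 = 0.
Eigenvalues λ = 4 ± 4i (complex conjugate pair).
For λ=4+4i: an eigenvector is (3,1) - i(1,0) = (3 - i, 1).
A real fundamental pair from Re and Im of e^((4+4i)t)v: X_1 = e^(4t)(cos(4t)·(3,1) + sin(4t)·(1,0)), X_2 = e^(4t)(sin(4t)·(3,1) - cos(4t)·(1,0)).
General solution: K_1X_1 + K_2X_2.

x_1(t) = K_1e^(4t)sin(4t) + 3K_1e^(4t)cos(4t) + 3K_2e^(4t)sin(4t) - K_2e^(4t)cos(4t), x_2(t) = K_1e^(4t)cos(4t) + K_2e^(4t)sin(4t)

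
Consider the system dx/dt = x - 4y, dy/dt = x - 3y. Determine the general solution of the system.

x(t) = 2C_1e^(-t) + 2C_2te^(-t) - C_2e^(-t), y(t) = C_1e^(-t) + C_2te^(-t) - C_2e^(-t)

Coefficient matrix A = [[1, -4], [1, -3]].
Characteristic polynomial det(A - λI) = λ^2 + 2λ + 1 = 0.
Single eigenvalue λ = -1 with algebraic multiplicity 2.
Eigenvector v = (2,1); generalized eigenvector w with (A-λI)w=v is (-1,-1).
General solution: e^(-t)[C_1·v + C_2·(t·v + w)].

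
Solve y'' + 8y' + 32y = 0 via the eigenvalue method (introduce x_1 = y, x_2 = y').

Let x_1 = y, x_2 = y'. Then x_1' = x_2 and x_2' = -32x_1 - 8x_2.
A = [[0,1],[-32,-8]]; det(A-λI) = λ^2 + 8λ + 32.
Eigenvalues λ = -4 ± 4i.

y(t) = C_1e^(-4t)cos(4t) + C_2e^(-4t)sin(4t)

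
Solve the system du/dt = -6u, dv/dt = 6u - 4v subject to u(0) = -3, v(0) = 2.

u(t) = -3e^(-6t), v(t) = -7e^(-4t) + 9e^(-6t)

Coefficient matrix A = [[-6, 0], [6, -4]].
Characteristic polynomial det(A - λI) = λ^2 + 10λ + 24 = 0.
Eigenvalues λ = -4, -6.
For λ=-4: (A-λI) row 1 is [-2, 0], so an eigenvector is (0, 1).
For λ=-6: (A-λI) row 2 is [6, 2], so an eigenvector is (-1, 3).
General solution: c_1e^(-4t)(0,1) + c_2e^(-6t)(-1,3).
Applying u(0)=-3, v(0)=2 gives c_1=-7, c_2=3.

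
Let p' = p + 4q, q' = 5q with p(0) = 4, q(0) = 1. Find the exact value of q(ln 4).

1024

A = [[1,4],[0,5]]; eigenvalues λ = 5, 1.
Eigenvectors: (-1,-1) for λ=5, (1,0) for λ=1.
From the initial condition, c_1 = -1, c_2 = 3.
q(ln 4) = (-1)(4^5)(-1) + (3)(4^1)(0) = 1024.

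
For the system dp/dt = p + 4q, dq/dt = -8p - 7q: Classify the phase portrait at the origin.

A = [[1,4],[-8,-7]]; det(A-λI) = λ^2 + 6λ + 25.
λ = -3 ± 4i: negative real part.

stable spiral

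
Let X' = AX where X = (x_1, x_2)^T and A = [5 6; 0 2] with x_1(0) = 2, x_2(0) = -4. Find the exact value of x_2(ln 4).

-64

A = [[5,6],[0,2]]; eigenvalues λ = 2, 5.
Eigenvectors: (2,-1) for λ=2, (-1,0) for λ=5.
From the initial condition, c_1 = 4, c_2 = 6.
x_2(ln 4) = (4)(4^2)(-1) + (6)(4^5)(0) = -64.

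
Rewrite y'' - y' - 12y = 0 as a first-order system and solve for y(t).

y(t) = K_1e^(4t) + K_2e^(-3t)

Let x_1 = y, x_2 = y'. Then x_1' = x_2 and x_2' = 12x_1 + x_2.
A = [[0,1],[12,1]]; det(A-λI) = λ^2 - λ - 12.
Eigenvalues λ = 4, -3 with eigenvectors (1,4), (1,-3).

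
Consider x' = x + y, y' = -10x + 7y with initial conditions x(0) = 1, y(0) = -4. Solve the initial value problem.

x(t) = -7e^(4t)sin(t) + e^(4t)cos(t), y(t) = -22e^(4t)sin(t) - 4e^(4t)cos(t)

Coefficient matrix A = [[1, 1], [-10, 7]].
Characteristic polynomial det(A - λI) = λ^2 - 8λ + 17 = 0.
Eigenvalues λ = 4 ± i (complex conjugate pair).
For λ=4+i: an eigenvector is (0,1) - i(1,3) = (0 - i, 1 - 3i).
A real fundamental pair from Re and Im of e^((4+i)t)v: X_1 = e^(4t)(cos(t)·(0,1) + sin(t)·(1,3)), X_2 = e^(4t)(sin(t)·(0,1) - cos(t)·(1,3)).
General solution: K_1X_1 + K_2X_2.
Applying x(0)=1, y(0)=-4 gives K_1=-7, K_2=-1.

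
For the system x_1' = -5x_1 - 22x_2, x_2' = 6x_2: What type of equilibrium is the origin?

saddle

A = [[-5,-22],[0,6]]; det(A-λI) = λ^2 - λ - 30.
λ = -5, 6: opposite signs.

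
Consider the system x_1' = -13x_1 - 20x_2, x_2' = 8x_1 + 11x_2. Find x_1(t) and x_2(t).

Coefficient matrix A = [[-13, -20], [8, 11]].
Characteristic polynomial det(A - λI) = λ^2 + 2λ + 17 = 0.
Eigenvalues λ = -1 ± 4i (complex conjugate pair).
For λ=-1+4i: an eigenvector is (1,-1) - i(2,-1) = (1 - 2i, -1 + i).
A real fundamental pair from Re and Im of e^((-1+4i)t)v: X_1 = e^(-t)(cos(4t)·(1,-1) + sin(4t)·(2,-1)), X_2 = e^(-t)(sin(4t)·(1,-1) - cos(4t)·(2,-1)).
General solution: c_1X_1 + c_2X_2.

x_1(t) = 2c_1e^(-t)sin(4t) + c_1e^(-t)cos(4t) + c_2e^(-t)sin(4t) - 2c_2e^(-t)cos(4t), x_2(t) = -c_1e^(-t)sin(4t) - c_1e^(-t)cos(4t) - c_2e^(-t)sin(4t) + c_2e^(-t)cos(4t)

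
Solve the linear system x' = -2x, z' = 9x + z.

Coefficient matrix A = [[-2, 0], [9, 1]].
Characteristic polynomial det(A - λI) = λ^2 + λ - 2 = 0.
Eigenvalues λ = 1, -2.
For λ=1: (A-λI) row 1 is [-3, 0], so an eigenvector is (0, -1).
For λ=-2: (A-λI) row 2 is [9, 3], so an eigenvector is (1, -3).
General solution: c_1e^(t)(0,-1) + c_2e^(-2t)(1,-3).

x(t) = c_2e^(-2t), z(t) = -c_1e^(t) - 3c_2e^(-2t)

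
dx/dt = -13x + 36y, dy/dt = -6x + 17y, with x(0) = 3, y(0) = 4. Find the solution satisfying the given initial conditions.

x(t) = 18e^(5t) - 15e^(-t), y(t) = 9e^(5t) - 5e^(-t)

Coefficient matrix A = [[-13, 36], [-6, 17]].
Characteristic polynomial det(A - λI) = λ^2 - 4λ - 5 = 0.
Eigenvalues λ = -1, 5.
For λ=-1: (A-λI) row 1 is [-12, 36], so an eigenvector is (-3, -1).
For λ=5: (A-λI) row 1 is [-18, 36], so an eigenvector is (-2, -1).
General solution: K_1e^(-t)(-3,-1) + K_2e^(5t)(-2,-1).
Applying x(0)=3, y(0)=4 gives K_1=5, K_2=-9.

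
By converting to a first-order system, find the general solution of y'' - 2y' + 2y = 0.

y(t) = C_1e^(t)cos(t) + C_2e^(t)sin(t)

Let x_1 = y, x_2 = y'. Then x_1' = x_2 and x_2' = -2x_1 + 2x_2.
A = [[0,1],[-2,2]]; det(A-λI) = λ^2 - 2λ + 2.
Eigenvalues λ = 1 ± i.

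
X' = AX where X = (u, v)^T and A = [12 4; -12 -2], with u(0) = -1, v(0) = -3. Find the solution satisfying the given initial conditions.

Coefficient matrix A = [[12, 4], [-12, -2]].
Characteristic polynomial det(A - λI) = λ^2 - 10λ + 24 = 0.
Eigenvalues λ = 6, 4.
For λ=6: (A-λI) row 1 is [6, 4], so an eigenvector is (-2, 3).
For λ=4: (A-λI) row 1 is [8, 4], so an eigenvector is (1, -2).
General solution: c_1e^(6t)(-2,3) + c_2e^(4t)(1,-2).
Applying u(0)=-1, v(0)=-3 gives c_1=5, c_2=9.

u(t) = -10e^(6t) + 9e^(4t), v(t) = 15e^(6t) - 18e^(4t)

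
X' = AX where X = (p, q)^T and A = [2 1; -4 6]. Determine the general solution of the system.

Coefficient matrix A = [[2, 1], [-4, 6]].
Characteristic polynomial det(A - λI) = λ^2 - 8λ + 16 = 0.
Single eigenvalue λ = 4 with algebraic multiplicity 2.
Eigenvector v = (-1,-2); generalized eigenvector w with (A-λI)w=v is (0,-1).
General solution: e^(4t)[C_1·v + C_2·(t·v + w)].

p(t) = -C_1e^(4t) - C_2te^(4t), q(t) = -2C_1e^(4t) - 2C_2te^(4t) - C_2e^(4t)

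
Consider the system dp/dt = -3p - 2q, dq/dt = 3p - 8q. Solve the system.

Coefficient matrix A = [[-3, -2], [3, -8]].
Characteristic polynomial det(A - λI) = λ^2 + 11λ + 30 = 0.
Eigenvalues λ = -5, -6.
For λ=-5: (A-λI) row 1 is [2, -2], so an eigenvector is (1, 1).
For λ=-6: (A-λI) row 1 is [3, -2], so an eigenvector is (-2, -3).
General solution: K_1e^(-5t)(1,1) + K_2e^(-6t)(-2,-3).

p(t) = K_1e^(-5t) - 2K_2e^(-6t), q(t) = K_1e^(-5t) - 3K_2e^(-6t)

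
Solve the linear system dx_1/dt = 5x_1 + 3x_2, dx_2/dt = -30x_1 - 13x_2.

x_1(t) = K_1e^(-4t)sin(3t) - K_2e^(-4t)cos(3t), x_2(t) = -3K_1e^(-4t)sin(3t) + K_1e^(-4t)cos(3t) + K_2e^(-4t)sin(3t) + 3K_2e^(-4t)cos(3t)

Coefficient matrix A = [[5, 3], [-30, -13]].
Characteristic polynomial det(A - λI) = λ^2 + 8λ + 25 = 0.
Eigenvalues λ = -4 ± 3i (complex conjugate pair).
For λ=-4+3i: an eigenvector is (0,1) - i(1,-3) = (0 - i, 1 + 3i).
A real fundamental pair from Re and Im of e^((-4+3i)t)v: X_1 = e^(-4t)(cos(3t)·(0,1) + sin(3t)·(1,-3)), X_2 = e^(-4t)(sin(3t)·(0,1) - cos(3t)·(1,-3)).
General solution: K_1X_1 + K_2X_2.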